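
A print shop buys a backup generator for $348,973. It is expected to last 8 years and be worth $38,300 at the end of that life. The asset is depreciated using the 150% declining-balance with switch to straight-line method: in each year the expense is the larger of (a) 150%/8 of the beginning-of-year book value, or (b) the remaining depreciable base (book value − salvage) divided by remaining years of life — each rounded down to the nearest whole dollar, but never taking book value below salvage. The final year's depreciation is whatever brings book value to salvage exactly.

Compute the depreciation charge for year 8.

$28,424

Depreciable base = $348,973 − $38,300 = $310,673.
Year 1: DB = ⌊$348,973 × 150%/8⌋ = $65,432; SL = ⌊$310,673/8⌋ = $38,834 → take DB $65,432. Book value $283,541.
Year 2: DB = ⌊$283,541 × 150%/8⌋ = $53,163; SL = ⌊$245,241/7⌋ = $35,034 → take DB $53,163. Book value $230,378.
Year 3: DB = ⌊$230,378 × 150%/8⌋ = $43,195; SL = ⌊$192,078/6⌋ = $32,013 → take DB $43,195. Book value $187,183.
Year 4: DB = ⌊$187,183 × 150%/8⌋ = $35,096; SL = ⌊$148,883/5⌋ = $29,776 → take DB $35,096. Book value $152,087.
Year 5: DB = ⌊$152,087 × 150%/8⌋ = $28,516; SL = ⌊$113,787/4⌋ = $28,446 → take DB $28,516. Book value $123,571.
Year 6: DB = ⌊$123,571 × 150%/8⌋ = $23,169; SL = ⌊$85,271/3⌋ = $28,423 → take SL $28,423. Book value $95,148.
Year 7: DB = ⌊$95,148 × 150%/8⌋ = $17,840; SL = ⌊$56,848/2⌋ = $28,424 → take SL $28,424. Book value $66,724.
Year 8 (final): $66,724 − $38,300 = $28,424. Book value $38,300.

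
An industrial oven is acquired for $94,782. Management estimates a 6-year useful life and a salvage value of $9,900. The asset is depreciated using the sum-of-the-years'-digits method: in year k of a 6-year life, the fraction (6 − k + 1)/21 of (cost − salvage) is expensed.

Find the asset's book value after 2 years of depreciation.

$50,320

Depreciable base = $94,782 − $9,900 = $84,882.
Sum of the years' digits = 6+5+4+3+2+1 = 21.
Year 1: $84,882 × 6/21 = $24,252. Book value $70,530.
Year 2: $84,882 × 5/21 = $20,210. Book value $50,320.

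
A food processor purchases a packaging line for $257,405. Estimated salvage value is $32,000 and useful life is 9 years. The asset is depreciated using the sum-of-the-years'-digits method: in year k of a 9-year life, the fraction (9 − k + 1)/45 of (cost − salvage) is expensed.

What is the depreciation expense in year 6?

$20,036

Depreciable base = $257,405 − $32,000 = $225,405.
Sum of the years' digits = 9+8+7+6+5+4+3+2+1 = 45.
Year 1: $225,405 × 9/45 = $45,081. Book value $212,324.
Year 2: $225,405 × 8/45 = $40,072. Book value $172,252.
Year 3: $225,405 × 7/45 = $35,063. Book value $137,189.
Year 4: $225,405 × 6/45 = $30,054. Book value $107,135.
Year 5: $225,405 × 5/45 = $25,045. Book value $82,090.
Year 6: $225,405 × 4/45 = $20,036. Book value $62,054.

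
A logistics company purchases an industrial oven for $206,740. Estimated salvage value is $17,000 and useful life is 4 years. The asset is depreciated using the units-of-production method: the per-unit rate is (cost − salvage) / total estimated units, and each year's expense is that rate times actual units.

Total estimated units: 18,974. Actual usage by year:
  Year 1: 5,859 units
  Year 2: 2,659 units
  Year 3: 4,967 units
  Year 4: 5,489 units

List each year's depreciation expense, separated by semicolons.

$58,590; $26,590; $49,670; $54,890

Depreciable base = $206,740 − $17,000 = $189,740.
Rate = $189,740 / 18,974 units = $10 per unit.
Year 1: 5,859 × $10 = $58,590. Book value $148,150.
Year 2: 2,659 × $10 = $26,590. Book value $121,560.
Year 3: 4,967 × $10 = $49,670. Book value $71,890.
Year 4: 5,489 × $10 = $54,890. Book value $17,000.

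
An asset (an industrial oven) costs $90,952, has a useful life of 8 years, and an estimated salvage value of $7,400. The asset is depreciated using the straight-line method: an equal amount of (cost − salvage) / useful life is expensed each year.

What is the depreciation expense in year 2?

$10,444

Depreciable base = $90,952 − $7,400 = $83,552.
Annual expense = $83,552 / 8 = $10,444.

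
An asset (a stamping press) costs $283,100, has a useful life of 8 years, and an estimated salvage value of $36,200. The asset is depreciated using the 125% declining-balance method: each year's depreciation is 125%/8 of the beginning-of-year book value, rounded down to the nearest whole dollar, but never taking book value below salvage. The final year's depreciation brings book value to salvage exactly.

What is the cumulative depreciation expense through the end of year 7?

Depreciable base = $283,100 − $36,200 = $246,900.
Year 1: ⌊$283,100 × 125%/8⌋ = $44,234. Book value $238,866.
Year 2: ⌊$238,866 × 125%/8⌋ = $37,322. Book value $201,544.
Year 3: ⌊$201,544 × 125%/8⌋ = $31,491. Book value $170,053.
Year 4: ⌊$170,053 × 125%/8⌋ = $26,570. Book value $143,483.
Year 5: ⌊$143,483 × 125%/8⌋ = $22,419. Book value $121,064.
Year 6: ⌊$121,064 × 125%/8⌋ = $18,916. Book value $102,148.
Year 7: ⌊$102,148 × 125%/8⌋ = $15,960. Book value $86,188.
Accumulated through year 7 = $283,100 − $86,188 = $196,912.

$196,912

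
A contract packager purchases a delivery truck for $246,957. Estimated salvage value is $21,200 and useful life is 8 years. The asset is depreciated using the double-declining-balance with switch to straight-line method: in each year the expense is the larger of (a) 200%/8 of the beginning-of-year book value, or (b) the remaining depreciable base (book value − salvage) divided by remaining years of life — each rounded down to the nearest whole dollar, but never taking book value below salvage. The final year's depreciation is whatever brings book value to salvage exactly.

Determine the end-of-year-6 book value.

$43,954

Depreciable base = $246,957 − $21,200 = $225,757.
Year 1: DB = ⌊$246,957 × 200%/8⌋ = $61,739; SL = ⌊$225,757/8⌋ = $28,219 → take DB $61,739. Book value $185,218.
Year 2: DB = ⌊$185,218 × 200%/8⌋ = $46,304; SL = ⌊$164,018/7⌋ = $23,431 → take DB $46,304. Book value $138,914.
Year 3: DB = ⌊$138,914 × 200%/8⌋ = $34,728; SL = ⌊$117,714/6⌋ = $19,619 → take DB $34,728. Book value $104,186.
Year 4: DB = ⌊$104,186 × 200%/8⌋ = $26,046; SL = ⌊$82,986/5⌋ = $16,597 → take DB $26,046. Book value $78,140.
Year 5: DB = ⌊$78,140 × 200%/8⌋ = $19,535; SL = ⌊$56,940/4⌋ = $14,235 → take DB $19,535. Book value $58,605.
Year 6: DB = ⌊$58,605 × 200%/8⌋ = $14,651; SL = ⌊$37,405/3⌋ = $12,468 → take DB $14,651. Book value $43,954.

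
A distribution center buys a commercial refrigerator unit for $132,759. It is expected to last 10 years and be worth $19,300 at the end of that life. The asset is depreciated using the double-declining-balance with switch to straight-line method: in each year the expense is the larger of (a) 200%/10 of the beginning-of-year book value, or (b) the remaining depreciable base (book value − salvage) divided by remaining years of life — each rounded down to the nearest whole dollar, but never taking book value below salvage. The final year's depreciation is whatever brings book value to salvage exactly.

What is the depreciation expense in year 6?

$8,700

Depreciable base = $132,759 − $19,300 = $113,459.
Year 1: DB = ⌊$132,759 × 200%/10⌋ = $26,551; SL = ⌊$113,459/10⌋ = $11,345 → take DB $26,551. Book value $106,208.
Year 2: DB = ⌊$106,208 × 200%/10⌋ = $21,241; SL = ⌊$86,908/9⌋ = $9,656 → take DB $21,241. Book value $84,967.
Year 3: DB = ⌊$84,967 × 200%/10⌋ = $16,993; SL = ⌊$65,667/8⌋ = $8,208 → take DB $16,993. Book value $67,974.
Year 4: DB = ⌊$67,974 × 200%/10⌋ = $13,594; SL = ⌊$48,674/7⌋ = $6,953 → take DB $13,594. Book value $54,380.
Year 5: DB = ⌊$54,380 × 200%/10⌋ = $10,876; SL = ⌊$35,080/6⌋ = $5,846 → take DB $10,876. Book value $43,504.
Year 6: DB = ⌊$43,504 × 200%/10⌋ = $8,700; SL = ⌊$24,204/5⌋ = $4,840 → take DB $8,700. Book value $34,804.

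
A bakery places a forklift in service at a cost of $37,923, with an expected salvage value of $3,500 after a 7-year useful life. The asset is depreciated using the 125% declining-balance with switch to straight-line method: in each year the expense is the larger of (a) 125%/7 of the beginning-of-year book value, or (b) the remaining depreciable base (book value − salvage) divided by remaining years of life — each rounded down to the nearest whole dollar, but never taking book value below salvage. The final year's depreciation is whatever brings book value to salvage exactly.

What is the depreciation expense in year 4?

Depreciable base = $37,923 − $3,500 = $34,423.
Year 1: DB = ⌊$37,923 × 125%/7⌋ = $6,771; SL = ⌊$34,423/7⌋ = $4,917 → take DB $6,771. Book value $31,152.
Year 2: DB = ⌊$31,152 × 125%/7⌋ = $5,562; SL = ⌊$27,652/6⌋ = $4,608 → take DB $5,562. Book value $25,590.
Year 3: DB = ⌊$25,590 × 125%/7⌋ = $4,569; SL = ⌊$22,090/5⌋ = $4,418 → take DB $4,569. Book value $21,021.
Year 4: DB = ⌊$21,021 × 125%/7⌋ = $3,753; SL = ⌊$17,521/4⌋ = $4,380 → take SL $4,380. Book value $16,641.

$4,380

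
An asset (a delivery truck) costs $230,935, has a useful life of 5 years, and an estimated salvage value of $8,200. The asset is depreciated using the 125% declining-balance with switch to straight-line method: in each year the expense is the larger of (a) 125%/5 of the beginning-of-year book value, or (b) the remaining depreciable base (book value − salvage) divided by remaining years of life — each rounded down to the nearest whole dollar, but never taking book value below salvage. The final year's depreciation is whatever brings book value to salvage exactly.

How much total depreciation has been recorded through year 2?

$101,033

Depreciable base = $230,935 − $8,200 = $222,735.
Year 1: DB = ⌊$230,935 × 125%/5⌋ = $57,733; SL = ⌊$222,735/5⌋ = $44,547 → take DB $57,733. Book value $173,202.
Year 2: DB = ⌊$173,202 × 125%/5⌋ = $43,300; SL = ⌊$165,002/4⌋ = $41,250 → take DB $43,300. Book value $129,902.
Accumulated through year 2 = $230,935 − $129,902 = $101,033.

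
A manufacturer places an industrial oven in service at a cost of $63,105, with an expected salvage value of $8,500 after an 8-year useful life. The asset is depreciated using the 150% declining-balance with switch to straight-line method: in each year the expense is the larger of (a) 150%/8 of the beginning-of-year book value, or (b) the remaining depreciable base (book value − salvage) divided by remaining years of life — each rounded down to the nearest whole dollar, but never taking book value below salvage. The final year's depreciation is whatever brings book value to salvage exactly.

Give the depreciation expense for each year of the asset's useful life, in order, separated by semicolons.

$11,832; $9,613; $7,811; $6,346; $5,156; $4,615; $4,616; $4,616

Depreciable base = $63,105 − $8,500 = $54,605.
Year 1: DB = ⌊$63,105 × 150%/8⌋ = $11,832; SL = ⌊$54,605/8⌋ = $6,825 → take DB $11,832. Book value $51,273.
Year 2: DB = ⌊$51,273 × 150%/8⌋ = $9,613; SL = ⌊$42,773/7⌋ = $6,110 → take DB $9,613. Book value $41,660.
Year 3: DB = ⌊$41,660 × 150%/8⌋ = $7,811; SL = ⌊$33,160/6⌋ = $5,526 → take DB $7,811. Book value $33,849.
Year 4: DB = ⌊$33,849 × 150%/8⌋ = $6,346; SL = ⌊$25,349/5⌋ = $5,069 → take DB $6,346. Book value $27,503.
Year 5: DB = ⌊$27,503 × 150%/8⌋ = $5,156; SL = ⌊$19,003/4⌋ = $4,750 → take DB $5,156. Book value $22,347.
Year 6: DB = ⌊$22,347 × 150%/8⌋ = $4,190; SL = ⌊$13,847/3⌋ = $4,615 → take SL $4,615. Book value $17,732.
Year 7: DB = ⌊$17,732 × 150%/8⌋ = $3,324; SL = ⌊$9,232/2⌋ = $4,616 → take SL $4,616. Book value $13,116.
Year 8 (final): $13,116 − $8,500 = $4,616. Book value $8,500.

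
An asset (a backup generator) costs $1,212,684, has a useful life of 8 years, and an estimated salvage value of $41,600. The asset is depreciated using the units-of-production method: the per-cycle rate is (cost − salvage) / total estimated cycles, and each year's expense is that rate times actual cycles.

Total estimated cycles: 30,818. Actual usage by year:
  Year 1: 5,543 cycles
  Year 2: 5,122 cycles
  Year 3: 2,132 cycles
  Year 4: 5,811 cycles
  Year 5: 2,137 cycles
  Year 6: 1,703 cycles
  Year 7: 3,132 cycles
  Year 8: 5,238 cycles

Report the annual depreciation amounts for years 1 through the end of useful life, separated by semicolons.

$210,634; $194,636; $81,016; $220,818; $81,206; $64,714; $119,016; $199,044

Depreciable base = $1,212,684 − $41,600 = $1,171,084.
Rate = $1,171,084 / 30,818 cycles = $38 per cycle.
Year 1: 5,543 × $38 = $210,634. Book value $1,002,050.
Year 2: 5,122 × $38 = $194,636. Book value $807,414.
Year 3: 2,132 × $38 = $81,016. Book value $726,398.
Year 4: 5,811 × $38 = $220,818. Book value $505,580.
Year 5: 2,137 × $38 = $81,206. Book value $424,374.
Year 6: 1,703 × $38 = $64,714. Book value $359,660.
Year 7: 3,132 × $38 = $119,016. Book value $240,644.
Year 8: 5,238 × $38 = $199,044. Book value $41,600.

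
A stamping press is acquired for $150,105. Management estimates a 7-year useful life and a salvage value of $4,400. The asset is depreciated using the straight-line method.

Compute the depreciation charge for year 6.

$20,815

Depreciable base = $150,105 − $4,400 = $145,705.
Annual expense = $145,705 / 7 = $20,815.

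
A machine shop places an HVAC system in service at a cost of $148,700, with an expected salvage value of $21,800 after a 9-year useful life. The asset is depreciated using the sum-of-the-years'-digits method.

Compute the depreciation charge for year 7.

Depreciable base = $148,700 − $21,800 = $126,900.
Sum of the years' digits = 9+8+7+6+5+4+3+2+1 = 45.
Year 1: $126,900 × 9/45 = $25,380. Book value $123,320.
Year 2: $126,900 × 8/45 = $22,560. Book value $100,760.
Year 3: $126,900 × 7/45 = $19,740. Book value $81,020.
Year 4: $126,900 × 6/45 = $16,920. Book value $64,100.
Year 5: $126,900 × 5/45 = $14,100. Book value $50,000.
Year 6: $126,900 × 4/45 = $11,280. Book value $38,720.
Year 7: $126,900 × 3/45 = $8,460. Book value $30,260.

$8,460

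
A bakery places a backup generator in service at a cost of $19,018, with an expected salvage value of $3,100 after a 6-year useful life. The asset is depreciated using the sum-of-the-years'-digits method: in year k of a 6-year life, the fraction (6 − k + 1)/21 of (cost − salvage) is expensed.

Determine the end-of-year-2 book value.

$10,680

Depreciable base = $19,018 − $3,100 = $15,918.
Sum of the years' digits = 6+5+4+3+2+1 = 21.
Year 1: $15,918 × 6/21 = $4,548. Book value $14,470.
Year 2: $15,918 × 5/21 = $3,790. Book value $10,680.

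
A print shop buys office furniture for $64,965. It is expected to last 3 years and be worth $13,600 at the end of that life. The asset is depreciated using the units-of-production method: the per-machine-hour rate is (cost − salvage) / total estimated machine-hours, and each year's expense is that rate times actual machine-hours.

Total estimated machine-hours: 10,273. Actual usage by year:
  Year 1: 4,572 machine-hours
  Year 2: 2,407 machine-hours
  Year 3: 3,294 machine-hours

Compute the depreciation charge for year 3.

$16,470

Depreciable base = $64,965 − $13,600 = $51,365.
Rate = $51,365 / 10,273 machine-hours = $5 per machine-hour.
Year 1: 4,572 × $5 = $22,860. Book value $42,105.
Year 2: 2,407 × $5 = $12,035. Book value $30,070.
Year 3: 3,294 × $5 = $16,470. Book value $13,600.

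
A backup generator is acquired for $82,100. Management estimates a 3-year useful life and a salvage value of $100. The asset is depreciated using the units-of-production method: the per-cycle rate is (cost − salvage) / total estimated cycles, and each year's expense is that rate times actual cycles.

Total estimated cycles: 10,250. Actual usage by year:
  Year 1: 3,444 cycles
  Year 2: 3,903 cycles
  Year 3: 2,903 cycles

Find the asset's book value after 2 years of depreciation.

$23,324

Depreciable base = $82,100 − $100 = $82,000.
Rate = $82,000 / 10,250 cycles = $8 per cycle.
Year 1: 3,444 × $8 = $27,552. Book value $54,548.
Year 2: 3,903 × $8 = $31,224. Book value $23,324.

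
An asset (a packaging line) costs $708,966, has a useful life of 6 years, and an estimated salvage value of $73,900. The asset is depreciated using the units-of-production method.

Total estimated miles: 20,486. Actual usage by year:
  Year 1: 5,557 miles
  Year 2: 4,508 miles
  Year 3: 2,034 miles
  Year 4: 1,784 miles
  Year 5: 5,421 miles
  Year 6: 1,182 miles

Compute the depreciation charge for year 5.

$168,051

Depreciable base = $708,966 − $73,900 = $635,066.
Rate = $635,066 / 20,486 miles = $31 per mile.
Year 1: 5,557 × $31 = $172,267. Book value $536,699.
Year 2: 4,508 × $31 = $139,748. Book value $396,951.
Year 3: 2,034 × $31 = $63,054. Book value $333,897.
Year 4: 1,784 × $31 = $55,304. Book value $278,593.
Year 5: 5,421 × $31 = $168,051. Book value $110,542.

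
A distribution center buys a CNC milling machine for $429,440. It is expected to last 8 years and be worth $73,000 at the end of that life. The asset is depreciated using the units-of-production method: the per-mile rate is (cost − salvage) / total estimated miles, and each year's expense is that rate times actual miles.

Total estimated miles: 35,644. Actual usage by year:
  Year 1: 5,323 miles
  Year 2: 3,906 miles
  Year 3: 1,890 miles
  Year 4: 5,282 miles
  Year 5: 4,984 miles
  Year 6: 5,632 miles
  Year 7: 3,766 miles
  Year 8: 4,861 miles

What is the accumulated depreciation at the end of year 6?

Depreciable base = $429,440 − $73,000 = $356,440.
Rate = $356,440 / 35,644 miles = $10 per mile.
Year 1: 5,323 × $10 = $53,230. Book value $376,210.
Year 2: 3,906 × $10 = $39,060. Book value $337,150.
Year 3: 1,890 × $10 = $18,900. Book value $318,250.
Year 4: 5,282 × $10 = $52,820. Book value $265,430.
Year 5: 4,984 × $10 = $49,840. Book value $215,590.
Year 6: 5,632 × $10 = $56,320. Book value $159,270.
Accumulated through year 6 = $429,440 − $159,270 = $270,170.

$270,170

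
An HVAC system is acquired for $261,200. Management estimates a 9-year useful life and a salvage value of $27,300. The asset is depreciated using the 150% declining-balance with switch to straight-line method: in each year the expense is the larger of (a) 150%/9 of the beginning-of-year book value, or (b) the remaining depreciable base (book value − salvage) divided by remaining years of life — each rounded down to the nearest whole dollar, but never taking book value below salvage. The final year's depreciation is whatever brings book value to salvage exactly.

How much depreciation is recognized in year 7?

$19,418

Depreciable base = $261,200 − $27,300 = $233,900.
Year 1: DB = ⌊$261,200 × 150%/9⌋ = $43,533; SL = ⌊$233,900/9⌋ = $25,988 → take DB $43,533. Book value $217,667.
Year 2: DB = ⌊$217,667 × 150%/9⌋ = $36,277; SL = ⌊$190,367/8⌋ = $23,795 → take DB $36,277. Book value $181,390.
Year 3: DB = ⌊$181,390 × 150%/9⌋ = $30,231; SL = ⌊$154,090/7⌋ = $22,012 → take DB $30,231. Book value $151,159.
Year 4: DB = ⌊$151,159 × 150%/9⌋ = $25,193; SL = ⌊$123,859/6⌋ = $20,643 → take DB $25,193. Book value $125,966.
Year 5: DB = ⌊$125,966 × 150%/9⌋ = $20,994; SL = ⌊$98,666/5⌋ = $19,733 → take DB $20,994. Book value $104,972.
Year 6: DB = ⌊$104,972 × 150%/9⌋ = $17,495; SL = ⌊$77,672/4⌋ = $19,418 → take SL $19,418. Book value $85,554.
Year 7: DB = ⌊$85,554 × 150%/9⌋ = $14,259; SL = ⌊$58,254/3⌋ = $19,418 → take SL $19,418. Book value $66,136.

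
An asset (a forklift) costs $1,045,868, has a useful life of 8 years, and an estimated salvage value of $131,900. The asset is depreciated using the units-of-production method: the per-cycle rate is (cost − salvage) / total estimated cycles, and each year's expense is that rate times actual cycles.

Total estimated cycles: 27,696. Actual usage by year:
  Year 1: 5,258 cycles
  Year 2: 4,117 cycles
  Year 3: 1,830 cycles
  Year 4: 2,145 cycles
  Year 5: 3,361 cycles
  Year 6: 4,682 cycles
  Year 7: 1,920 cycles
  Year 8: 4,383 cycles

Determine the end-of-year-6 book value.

$339,899

Depreciable base = $1,045,868 − $131,900 = $913,968.
Rate = $913,968 / 27,696 cycles = $33 per cycle.
Year 1: 5,258 × $33 = $173,514. Book value $872,354.
Year 2: 4,117 × $33 = $135,861. Book value $736,493.
Year 3: 1,830 × $33 = $60,390. Book value $676,103.
Year 4: 2,145 × $33 = $70,785. Book value $605,318.
Year 5: 3,361 × $33 = $110,913. Book value $494,405.
Year 6: 4,682 × $33 = $154,506. Book value $339,899.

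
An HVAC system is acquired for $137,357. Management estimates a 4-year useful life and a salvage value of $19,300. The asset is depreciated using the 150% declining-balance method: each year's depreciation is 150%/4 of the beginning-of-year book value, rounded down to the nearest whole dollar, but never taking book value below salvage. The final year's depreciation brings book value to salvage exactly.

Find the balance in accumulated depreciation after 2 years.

Depreciable base = $137,357 − $19,300 = $118,057.
Year 1: ⌊$137,357 × 150%/4⌋ = $51,508. Book value $85,849.
Year 2: ⌊$85,849 × 150%/4⌋ = $32,193. Book value $53,656.
Accumulated through year 2 = $137,357 − $53,656 = $83,701.

$83,701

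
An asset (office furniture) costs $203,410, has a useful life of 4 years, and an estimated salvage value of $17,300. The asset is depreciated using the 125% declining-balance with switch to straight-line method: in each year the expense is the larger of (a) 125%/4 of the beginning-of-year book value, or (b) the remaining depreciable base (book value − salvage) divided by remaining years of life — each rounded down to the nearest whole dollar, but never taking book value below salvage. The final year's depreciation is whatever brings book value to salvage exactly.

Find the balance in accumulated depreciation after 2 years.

$107,266

Depreciable base = $203,410 − $17,300 = $186,110.
Year 1: DB = ⌊$203,410 × 125%/4⌋ = $63,565; SL = ⌊$186,110/4⌋ = $46,527 → take DB $63,565. Book value $139,845.
Year 2: DB = ⌊$139,845 × 125%/4⌋ = $43,701; SL = ⌊$122,545/3⌋ = $40,848 → take DB $43,701. Book value $96,144.
Accumulated through year 2 = $203,410 − $96,144 = $107,266.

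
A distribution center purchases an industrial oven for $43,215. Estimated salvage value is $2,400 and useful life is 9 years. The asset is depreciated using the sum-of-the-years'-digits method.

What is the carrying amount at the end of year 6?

Depreciable base = $43,215 − $2,400 = $40,815.
Sum of the years' digits = 9+8+7+6+5+4+3+2+1 = 45.
Year 1: $40,815 × 9/45 = $8,163. Book value $35,052.
Year 2: $40,815 × 8/45 = $7,256. Book value $27,796.
Year 3: $40,815 × 7/45 = $6,349. Book value $21,447.
Year 4: $40,815 × 6/45 = $5,442. Book value $16,005.
Year 5: $40,815 × 5/45 = $4,535. Book value $11,470.
Year 6: $40,815 × 4/45 = $3,628. Book value $7,842.

$7,842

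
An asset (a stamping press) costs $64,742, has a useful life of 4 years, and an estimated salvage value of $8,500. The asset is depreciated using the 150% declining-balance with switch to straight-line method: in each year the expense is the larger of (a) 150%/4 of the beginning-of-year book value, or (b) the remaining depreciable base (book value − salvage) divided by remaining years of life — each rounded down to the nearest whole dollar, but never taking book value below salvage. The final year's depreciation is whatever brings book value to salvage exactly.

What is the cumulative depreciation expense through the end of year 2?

Depreciable base = $64,742 − $8,500 = $56,242.
Year 1: DB = ⌊$64,742 × 150%/4⌋ = $24,278; SL = ⌊$56,242/4⌋ = $14,060 → take DB $24,278. Book value $40,464.
Year 2: DB = ⌊$40,464 × 150%/4⌋ = $15,174; SL = ⌊$31,964/3⌋ = $10,654 → take DB $15,174. Book value $25,290.
Accumulated through year 2 = $64,742 − $25,290 = $39,452.

$39,452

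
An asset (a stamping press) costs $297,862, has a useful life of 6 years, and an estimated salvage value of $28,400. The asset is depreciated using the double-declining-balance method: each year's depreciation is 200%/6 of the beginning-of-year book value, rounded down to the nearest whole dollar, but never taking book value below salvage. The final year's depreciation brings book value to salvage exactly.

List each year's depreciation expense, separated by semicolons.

$99,287; $66,191; $44,128; $29,418; $19,612; $10,826

Depreciable base = $297,862 − $28,400 = $269,462.
Year 1: ⌊$297,862 × 200%/6⌋ = $99,287. Book value $198,575.
Year 2: ⌊$198,575 × 200%/6⌋ = $66,191. Book value $132,384.
Year 3: ⌊$132,384 × 200%/6⌋ = $44,128. Book value $88,256.
Year 4: ⌊$88,256 × 200%/6⌋ = $29,418. Book value $58,838.
Year 5: ⌊$58,838 × 200%/6⌋ = $19,612. Book value $39,226.
Year 6 (final): $39,226 − $28,400 = $10,826. Book value $28,400.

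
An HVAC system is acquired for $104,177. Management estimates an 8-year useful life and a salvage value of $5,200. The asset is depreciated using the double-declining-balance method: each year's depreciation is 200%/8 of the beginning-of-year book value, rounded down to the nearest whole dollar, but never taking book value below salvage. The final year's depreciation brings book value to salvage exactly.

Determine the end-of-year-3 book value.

Depreciable base = $104,177 − $5,200 = $98,977.
Year 1: ⌊$104,177 × 200%/8⌋ = $26,044. Book value $78,133.
Year 2: ⌊$78,133 × 200%/8⌋ = $19,533. Book value $58,600.
Year 3: ⌊$58,600 × 200%/8⌋ = $14,650. Book value $43,950.

$43,950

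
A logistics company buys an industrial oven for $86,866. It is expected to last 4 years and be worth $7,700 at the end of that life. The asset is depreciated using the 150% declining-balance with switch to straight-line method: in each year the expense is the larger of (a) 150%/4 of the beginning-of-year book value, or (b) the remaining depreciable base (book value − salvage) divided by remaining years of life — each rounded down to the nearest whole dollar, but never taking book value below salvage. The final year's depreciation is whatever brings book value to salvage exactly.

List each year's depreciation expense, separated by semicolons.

$32,574; $20,359; $13,116; $13,117

Depreciable base = $86,866 − $7,700 = $79,166.
Year 1: DB = ⌊$86,866 × 150%/4⌋ = $32,574; SL = ⌊$79,166/4⌋ = $19,791 → take DB $32,574. Book value $54,292.
Year 2: DB = ⌊$54,292 × 150%/4⌋ = $20,359; SL = ⌊$46,592/3⌋ = $15,530 → take DB $20,359. Book value $33,933.
Year 3: DB = ⌊$33,933 × 150%/4⌋ = $12,724; SL = ⌊$26,233/2⌋ = $13,116 → take SL $13,116. Book value $20,817.
Year 4 (final): $20,817 − $7,700 = $13,117. Book value $7,700.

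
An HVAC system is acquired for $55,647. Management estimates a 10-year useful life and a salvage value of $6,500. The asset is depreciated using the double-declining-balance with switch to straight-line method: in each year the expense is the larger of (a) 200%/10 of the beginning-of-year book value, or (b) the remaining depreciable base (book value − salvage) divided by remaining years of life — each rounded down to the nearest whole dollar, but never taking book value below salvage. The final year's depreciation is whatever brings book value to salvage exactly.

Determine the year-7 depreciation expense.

$2,917

Depreciable base = $55,647 − $6,500 = $49,147.
Year 1: DB = ⌊$55,647 × 200%/10⌋ = $11,129; SL = ⌊$49,147/10⌋ = $4,914 → take DB $11,129. Book value $44,518.
Year 2: DB = ⌊$44,518 × 200%/10⌋ = $8,903; SL = ⌊$38,018/9⌋ = $4,224 → take DB $8,903. Book value $35,615.
Year 3: DB = ⌊$35,615 × 200%/10⌋ = $7,123; SL = ⌊$29,115/8⌋ = $3,639 → take DB $7,123. Book value $28,492.
Year 4: DB = ⌊$28,492 × 200%/10⌋ = $5,698; SL = ⌊$21,992/7⌋ = $3,141 → take DB $5,698. Book value $22,794.
Year 5: DB = ⌊$22,794 × 200%/10⌋ = $4,558; SL = ⌊$16,294/6⌋ = $2,715 → take DB $4,558. Book value $18,236.
Year 6: DB = ⌊$18,236 × 200%/10⌋ = $3,647; SL = ⌊$11,736/5⌋ = $2,347 → take DB $3,647. Book value $14,589.
Year 7: DB = ⌊$14,589 × 200%/10⌋ = $2,917; SL = ⌊$8,089/4⌋ = $2,022 → take DB $2,917. Book value $11,672.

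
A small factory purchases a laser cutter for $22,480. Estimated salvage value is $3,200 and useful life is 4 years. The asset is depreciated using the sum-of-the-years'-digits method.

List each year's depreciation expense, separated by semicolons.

Depreciable base = $22,480 − $3,200 = $19,280.
Sum of the years' digits = 4+3+2+1 = 10.
Year 1: $19,280 × 4/10 = $7,712. Book value $14,768.
Year 2: $19,280 × 3/10 = $5,784. Book value $8,984.
Year 3: $19,280 × 2/10 = $3,856. Book value $5,128.
Year 4: $19,280 × 1/10 = $1,928. Book value $3,200.

$7,712; $5,784; $3,856; $1,928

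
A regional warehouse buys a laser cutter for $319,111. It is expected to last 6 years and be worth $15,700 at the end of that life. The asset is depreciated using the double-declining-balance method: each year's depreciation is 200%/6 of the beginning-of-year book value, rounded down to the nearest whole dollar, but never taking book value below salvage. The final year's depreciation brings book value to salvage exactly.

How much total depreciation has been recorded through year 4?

Depreciable base = $319,111 − $15,700 = $303,411.
Year 1: ⌊$319,111 × 200%/6⌋ = $106,370. Book value $212,741.
Year 2: ⌊$212,741 × 200%/6⌋ = $70,913. Book value $141,828.
Year 3: ⌊$141,828 × 200%/6⌋ = $47,276. Book value $94,552.
Year 4: ⌊$94,552 × 200%/6⌋ = $31,517. Book value $63,035.
Accumulated through year 4 = $319,111 − $63,035 = $256,076.

$256,076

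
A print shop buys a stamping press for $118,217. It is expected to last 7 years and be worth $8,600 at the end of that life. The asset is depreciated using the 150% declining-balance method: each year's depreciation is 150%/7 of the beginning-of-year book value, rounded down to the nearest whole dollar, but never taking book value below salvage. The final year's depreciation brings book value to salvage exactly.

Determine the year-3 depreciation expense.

Depreciable base = $118,217 − $8,600 = $109,617.
Year 1: ⌊$118,217 × 150%/7⌋ = $25,332. Book value $92,885.
Year 2: ⌊$92,885 × 150%/7⌋ = $19,903. Book value $72,982.
Year 3: ⌊$72,982 × 150%/7⌋ = $15,639. Book value $57,343.

$15,639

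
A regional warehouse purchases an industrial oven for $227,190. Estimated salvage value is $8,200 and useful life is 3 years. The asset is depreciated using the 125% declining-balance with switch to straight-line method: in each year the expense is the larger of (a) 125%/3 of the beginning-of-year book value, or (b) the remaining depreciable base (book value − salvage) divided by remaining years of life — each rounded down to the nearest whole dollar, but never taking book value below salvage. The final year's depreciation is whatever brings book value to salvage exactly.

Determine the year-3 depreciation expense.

Depreciable base = $227,190 − $8,200 = $218,990.
Year 1: DB = ⌊$227,190 × 125%/3⌋ = $94,662; SL = ⌊$218,990/3⌋ = $72,996 → take DB $94,662. Book value $132,528.
Year 2: DB = ⌊$132,528 × 125%/3⌋ = $55,220; SL = ⌊$124,328/2⌋ = $62,164 → take SL $62,164. Book value $70,364.
Year 3 (final): $70,364 − $8,200 = $62,164. Book value $8,200.

$62,164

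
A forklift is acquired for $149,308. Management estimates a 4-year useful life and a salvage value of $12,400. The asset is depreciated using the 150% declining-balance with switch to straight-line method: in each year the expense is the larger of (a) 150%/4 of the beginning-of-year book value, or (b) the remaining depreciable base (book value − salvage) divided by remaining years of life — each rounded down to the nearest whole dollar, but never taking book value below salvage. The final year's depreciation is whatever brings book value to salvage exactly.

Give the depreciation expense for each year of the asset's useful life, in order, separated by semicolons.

$55,990; $34,994; $22,962; $22,962

Depreciable base = $149,308 − $12,400 = $136,908.
Year 1: DB = ⌊$149,308 × 150%/4⌋ = $55,990; SL = ⌊$136,908/4⌋ = $34,227 → take DB $55,990. Book value $93,318.
Year 2: DB = ⌊$93,318 × 150%/4⌋ = $34,994; SL = ⌊$80,918/3⌋ = $26,972 → take DB $34,994. Book value $58,324.
Year 3: DB = ⌊$58,324 × 150%/4⌋ = $21,871; SL = ⌊$45,924/2⌋ = $22,962 → take SL $22,962. Book value $35,362.
Year 4 (final): $35,362 − $12,400 = $22,962. Book value $12,400.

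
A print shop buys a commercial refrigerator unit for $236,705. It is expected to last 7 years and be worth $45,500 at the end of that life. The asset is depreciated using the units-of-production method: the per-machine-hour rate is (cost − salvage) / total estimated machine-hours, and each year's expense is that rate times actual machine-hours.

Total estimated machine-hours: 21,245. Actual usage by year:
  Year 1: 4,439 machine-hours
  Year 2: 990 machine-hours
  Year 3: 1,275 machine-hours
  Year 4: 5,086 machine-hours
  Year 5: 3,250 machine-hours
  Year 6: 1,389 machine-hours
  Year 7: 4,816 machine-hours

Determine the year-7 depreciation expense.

$43,344

Depreciable base = $236,705 − $45,500 = $191,205.
Rate = $191,205 / 21,245 machine-hours = $9 per machine-hour.
Year 1: 4,439 × $9 = $39,951. Book value $196,754.
Year 2: 990 × $9 = $8,910. Book value $187,844.
Year 3: 1,275 × $9 = $11,475. Book value $176,369.
Year 4: 5,086 × $9 = $45,774. Book value $130,595.
Year 5: 3,250 × $9 = $29,250. Book value $101,345.
Year 6: 1,389 × $9 = $12,501. Book value $88,844.
Year 7: 4,816 × $9 = $43,344. Book value $45,500.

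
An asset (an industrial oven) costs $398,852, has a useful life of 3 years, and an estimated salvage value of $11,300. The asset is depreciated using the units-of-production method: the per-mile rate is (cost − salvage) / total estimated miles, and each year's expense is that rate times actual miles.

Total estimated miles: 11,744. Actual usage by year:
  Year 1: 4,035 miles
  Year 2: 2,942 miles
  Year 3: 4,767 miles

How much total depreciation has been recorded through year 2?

Depreciable base = $398,852 − $11,300 = $387,552.
Rate = $387,552 / 11,744 miles = $33 per mile.
Year 1: 4,035 × $33 = $133,155. Book value $265,697.
Year 2: 2,942 × $33 = $97,086. Book value $168,611.
Accumulated through year 2 = $398,852 − $168,611 = $230,241.

$230,241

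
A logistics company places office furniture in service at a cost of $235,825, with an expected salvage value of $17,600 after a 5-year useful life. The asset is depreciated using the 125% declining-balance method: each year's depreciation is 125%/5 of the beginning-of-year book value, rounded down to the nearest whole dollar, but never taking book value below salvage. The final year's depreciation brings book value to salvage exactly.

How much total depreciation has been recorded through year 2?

Depreciable base = $235,825 − $17,600 = $218,225.
Year 1: ⌊$235,825 × 125%/5⌋ = $58,956. Book value $176,869.
Year 2: ⌊$176,869 × 125%/5⌋ = $44,217. Book value $132,652.
Accumulated through year 2 = $235,825 − $132,652 = $103,173.

$103,173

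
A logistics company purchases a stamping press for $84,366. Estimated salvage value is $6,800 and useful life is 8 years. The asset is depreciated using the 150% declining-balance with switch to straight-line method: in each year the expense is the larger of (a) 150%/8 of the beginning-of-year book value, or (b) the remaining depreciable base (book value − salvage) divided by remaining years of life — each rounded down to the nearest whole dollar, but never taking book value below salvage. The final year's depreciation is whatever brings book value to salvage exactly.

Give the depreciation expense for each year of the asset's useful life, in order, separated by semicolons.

$15,818; $12,852; $10,443; $8,484; $7,492; $7,492; $7,492; $7,493

Depreciable base = $84,366 − $6,800 = $77,566.
Year 1: DB = ⌊$84,366 × 150%/8⌋ = $15,818; SL = ⌊$77,566/8⌋ = $9,695 → take DB $15,818. Book value $68,548.
Year 2: DB = ⌊$68,548 × 150%/8⌋ = $12,852; SL = ⌊$61,748/7⌋ = $8,821 → take DB $12,852. Book value $55,696.
Year 3: DB = ⌊$55,696 × 150%/8⌋ = $10,443; SL = ⌊$48,896/6⌋ = $8,149 → take DB $10,443. Book value $45,253.
Year 4: DB = ⌊$45,253 × 150%/8⌋ = $8,484; SL = ⌊$38,453/5⌋ = $7,690 → take DB $8,484. Book value $36,769.
Year 5: DB = ⌊$36,769 × 150%/8⌋ = $6,894; SL = ⌊$29,969/4⌋ = $7,492 → take SL $7,492. Book value $29,277.
Year 6: DB = ⌊$29,277 × 150%/8⌋ = $5,489; SL = ⌊$22,477/3⌋ = $7,492 → take SL $7,492. Book value $21,785.
Year 7: DB = ⌊$21,785 × 150%/8⌋ = $4,084; SL = ⌊$14,985/2⌋ = $7,492 → take SL $7,492. Book value $14,293.
Year 8 (final): $14,293 − $6,800 = $7,493. Book value $6,800.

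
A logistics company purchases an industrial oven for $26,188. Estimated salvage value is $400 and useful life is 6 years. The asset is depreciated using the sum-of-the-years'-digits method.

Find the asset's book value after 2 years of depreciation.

Depreciable base = $26,188 − $400 = $25,788.
Sum of the years' digits = 6+5+4+3+2+1 = 21.
Year 1: $25,788 × 6/21 = $7,368. Book value $18,820.
Year 2: $25,788 × 5/21 = $6,140. Book value $12,680.

$12,680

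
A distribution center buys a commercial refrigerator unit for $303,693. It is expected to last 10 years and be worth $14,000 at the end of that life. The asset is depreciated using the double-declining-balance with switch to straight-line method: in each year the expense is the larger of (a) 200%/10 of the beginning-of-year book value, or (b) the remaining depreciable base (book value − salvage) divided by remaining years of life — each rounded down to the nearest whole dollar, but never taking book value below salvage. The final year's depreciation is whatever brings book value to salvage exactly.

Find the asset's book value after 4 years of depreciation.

$124,394

Depreciable base = $303,693 − $14,000 = $289,693.
Year 1: DB = ⌊$303,693 × 200%/10⌋ = $60,738; SL = ⌊$289,693/10⌋ = $28,969 → take DB $60,738. Book value $242,955.
Year 2: DB = ⌊$242,955 × 200%/10⌋ = $48,591; SL = ⌊$228,955/9⌋ = $25,439 → take DB $48,591. Book value $194,364.
Year 3: DB = ⌊$194,364 × 200%/10⌋ = $38,872; SL = ⌊$180,364/8⌋ = $22,545 → take DB $38,872. Book value $155,492.
Year 4: DB = ⌊$155,492 × 200%/10⌋ = $31,098; SL = ⌊$141,492/7⌋ = $20,213 → take DB $31,098. Book value $124,394.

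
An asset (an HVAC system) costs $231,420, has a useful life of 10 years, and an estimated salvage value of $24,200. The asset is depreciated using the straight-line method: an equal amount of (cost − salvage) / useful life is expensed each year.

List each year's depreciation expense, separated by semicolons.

$20,722; $20,722; $20,722; $20,722; $20,722; $20,722; $20,722; $20,722; $20,722; $20,722

Depreciable base = $231,420 − $24,200 = $207,220.
Annual expense = $207,220 / 10 = $20,722.
End of year 1: book value $210,698.
End of year 2: book value $189,976.
End of year 3: book value $169,254.
End of year 4: book value $148,532.
End of year 5: book value $127,810.
End of year 6: book value $107,088.
End of year 7: book value $86,366.
End of year 8: book value $65,644.
End of year 9: book value $44,922.
End of year 10: book value $24,200.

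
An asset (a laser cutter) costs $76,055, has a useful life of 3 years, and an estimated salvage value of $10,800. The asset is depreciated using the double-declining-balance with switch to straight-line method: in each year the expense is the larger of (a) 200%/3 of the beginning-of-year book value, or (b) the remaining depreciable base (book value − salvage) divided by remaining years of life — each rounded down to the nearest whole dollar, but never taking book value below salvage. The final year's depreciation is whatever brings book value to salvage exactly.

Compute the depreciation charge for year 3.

$0

Depreciable base = $76,055 − $10,800 = $65,255.
Year 1: DB = ⌊$76,055 × 200%/3⌋ = $50,703; SL = ⌊$65,255/3⌋ = $21,751 → take DB $50,703. Book value $25,352.
Year 2: DB = ⌊$25,352 × 200%/3⌋ = $16,901; SL = ⌊$14,552/2⌋ = $7,276 → take DB $16,901, capped at $14,552. Book value $10,800.
Year 3 (final): $10,800 − $10,800 = $0. Book value $10,800.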